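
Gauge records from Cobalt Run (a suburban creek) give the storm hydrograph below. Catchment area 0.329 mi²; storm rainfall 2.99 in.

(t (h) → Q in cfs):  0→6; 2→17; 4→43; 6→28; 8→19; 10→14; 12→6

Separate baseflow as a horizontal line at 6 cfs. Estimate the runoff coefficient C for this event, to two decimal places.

ΣQ_DR = 91.00 cfs; V = ΣQ_DR·Δt = 6.552 × 10^5 ft³.
Runoff depth d = V / A = 0.8572 in.
C = d / P = 0.8572 / 2.99 = 0.29.

C ≈ 0.29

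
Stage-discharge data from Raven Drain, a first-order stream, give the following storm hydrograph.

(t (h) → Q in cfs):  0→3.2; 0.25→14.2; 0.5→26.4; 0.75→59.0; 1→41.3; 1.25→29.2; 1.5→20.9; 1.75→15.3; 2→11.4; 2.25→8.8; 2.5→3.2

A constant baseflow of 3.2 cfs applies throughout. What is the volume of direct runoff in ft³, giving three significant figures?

V ≈ 1.78 × 10^5 ft³

Direct-runoff ordinates (Q − Q_b): 0.0, 11.0, 23.2, 55.8, 38.1, 26.0, 17.7, 12.1, 8.2, 5.6, 0.0 cfs.
ΣQ_DR = 197.7 cfs.
With Δt = 0.25 h = 900 s, V = ΣQ_DR · Δt = 197.7 × 900 = 1.78 × 10^5 ft³.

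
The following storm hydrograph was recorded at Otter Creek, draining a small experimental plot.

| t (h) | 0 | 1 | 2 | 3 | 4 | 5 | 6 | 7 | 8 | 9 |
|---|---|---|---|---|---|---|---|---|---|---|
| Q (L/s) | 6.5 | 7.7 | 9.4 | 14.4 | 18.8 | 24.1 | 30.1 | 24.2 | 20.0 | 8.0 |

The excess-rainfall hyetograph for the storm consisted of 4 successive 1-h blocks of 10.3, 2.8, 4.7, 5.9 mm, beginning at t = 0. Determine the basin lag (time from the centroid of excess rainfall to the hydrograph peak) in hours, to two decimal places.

Centroid of excess rainfall: t_c = Σ P_i·t̄_i / ΣP_i = 1.7616 h (block centres at 0.5, 1.5, 2.5, 3.5 h).
Hydrograph peak occurs at t = 6 h, so basin lag t_L = 6 − 1.7616 = 4.24 h.

t_L ≈ 4.24 h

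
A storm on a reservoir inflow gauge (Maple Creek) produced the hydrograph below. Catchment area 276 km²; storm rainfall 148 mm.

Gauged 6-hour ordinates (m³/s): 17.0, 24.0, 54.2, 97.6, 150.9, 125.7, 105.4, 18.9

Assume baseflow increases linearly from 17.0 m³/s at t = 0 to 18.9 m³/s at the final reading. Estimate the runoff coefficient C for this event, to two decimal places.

C ≈ 0.24

ΣQ_DR = 450.1 m³/s; V = ΣQ_DR·Δt = 9.722 × 10^6 m³.
Runoff depth d = V / A = 35.23 mm.
C = d / P = 35.23 / 148 = 0.24.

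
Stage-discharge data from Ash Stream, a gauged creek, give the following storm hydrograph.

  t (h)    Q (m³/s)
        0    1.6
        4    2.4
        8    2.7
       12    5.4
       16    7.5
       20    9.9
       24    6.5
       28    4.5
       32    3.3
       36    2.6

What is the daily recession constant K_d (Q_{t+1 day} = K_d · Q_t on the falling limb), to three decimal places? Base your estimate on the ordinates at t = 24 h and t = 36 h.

K_d ≈ 0.160

Between t = 24 h and t = 36 h the flow falls from 6.5 to 2.6 m³/s over 3×4 h = 12 h.
Per-interval ratio K = (2.6/6.5)^(1/3) = 0.7368; K_d = K^(24/4) = 0.160.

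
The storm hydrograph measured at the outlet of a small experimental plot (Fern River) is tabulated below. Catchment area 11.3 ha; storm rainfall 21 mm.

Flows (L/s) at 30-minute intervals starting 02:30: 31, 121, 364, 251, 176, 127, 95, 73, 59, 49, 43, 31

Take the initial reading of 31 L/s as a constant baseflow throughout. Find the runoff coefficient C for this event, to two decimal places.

C ≈ 0.79

ΣQ_DR = 1048 L/s; V = ΣQ_DR·Δt = 1.886 × 10^6 L.
Runoff depth d = V / A = 16.69 mm.
C = d / P = 16.69 / 21 = 0.79.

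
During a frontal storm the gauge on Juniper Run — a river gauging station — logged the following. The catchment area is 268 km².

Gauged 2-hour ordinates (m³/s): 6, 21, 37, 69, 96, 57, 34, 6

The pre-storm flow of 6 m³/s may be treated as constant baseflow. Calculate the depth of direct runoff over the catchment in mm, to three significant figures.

d ≈ 7.47 mm

Direct runoff: 0.0, 15.0, 31.0, 63.0, 90.0, 51.0, 28.0, 0.0 m³/s; ΣQ_DR = 278.0 m³/s.
V = ΣQ_DR · Δt = 278.0 × 7200 s = 2.002 × 10^6 m³.
Over A = 268 km², depth = V / A = 7.47 mm.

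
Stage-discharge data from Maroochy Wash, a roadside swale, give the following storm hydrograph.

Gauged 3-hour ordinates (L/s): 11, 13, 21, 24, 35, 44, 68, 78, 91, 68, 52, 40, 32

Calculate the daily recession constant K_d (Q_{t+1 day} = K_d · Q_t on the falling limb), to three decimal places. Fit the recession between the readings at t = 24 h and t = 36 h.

Between t = 24 h and t = 36 h the flow falls from 91 to 32 L/s over 4×3 h = 12 h.
Per-interval ratio K = (32/91)^(1/4) = 0.7701; K_d = K^(24/3) = 0.124.

K_d ≈ 0.124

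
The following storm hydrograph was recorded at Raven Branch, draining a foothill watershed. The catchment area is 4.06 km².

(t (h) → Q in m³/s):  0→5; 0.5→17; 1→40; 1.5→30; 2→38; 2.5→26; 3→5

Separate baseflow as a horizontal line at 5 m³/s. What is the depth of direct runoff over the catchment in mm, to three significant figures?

d ≈ 55.9 mm

Direct runoff: 0.0, 12.0, 35.0, 25.0, 33.0, 21.0, 0.0 m³/s; ΣQ_DR = 126.0 m³/s.
V = ΣQ_DR · Δt = 126.0 × 1800 s = 2.268 × 10^5 m³.
Over A = 4.06 km², depth = V / A = 55.9 mm.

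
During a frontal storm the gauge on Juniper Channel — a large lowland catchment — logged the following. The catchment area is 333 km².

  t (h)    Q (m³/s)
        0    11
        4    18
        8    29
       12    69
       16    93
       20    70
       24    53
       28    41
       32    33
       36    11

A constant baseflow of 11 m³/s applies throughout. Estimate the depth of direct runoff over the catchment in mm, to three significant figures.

d ≈ 13.8 mm

Direct runoff: 0.0, 7.0, 18.0, 58.0, 82.0, 59.0, 42.0, 30.0, 22.0, 0.0 m³/s; ΣQ_DR = 318.0 m³/s.
V = ΣQ_DR · Δt = 318.0 × 14400 s = 4.579 × 10^6 m³.
Over A = 333 km², depth = V / A = 13.8 mm.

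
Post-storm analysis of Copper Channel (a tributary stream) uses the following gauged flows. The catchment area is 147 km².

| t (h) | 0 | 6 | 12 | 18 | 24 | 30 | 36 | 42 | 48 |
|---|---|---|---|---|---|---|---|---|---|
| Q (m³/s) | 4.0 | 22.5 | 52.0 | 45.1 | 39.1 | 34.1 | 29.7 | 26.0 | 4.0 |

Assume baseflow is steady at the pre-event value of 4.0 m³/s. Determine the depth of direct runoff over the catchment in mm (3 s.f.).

Direct runoff: 0.0, 18.5, 48.0, 41.1, 35.1, 30.1, 25.7, 22.0, 0.0 m³/s; ΣQ_DR = 220.5 m³/s.
V = ΣQ_DR · Δt = 220.5 × 21600 s = 4.763 × 10^6 m³.
Over A = 147 km², depth = V / A = 32.4 mm.

d ≈ 32.4 mm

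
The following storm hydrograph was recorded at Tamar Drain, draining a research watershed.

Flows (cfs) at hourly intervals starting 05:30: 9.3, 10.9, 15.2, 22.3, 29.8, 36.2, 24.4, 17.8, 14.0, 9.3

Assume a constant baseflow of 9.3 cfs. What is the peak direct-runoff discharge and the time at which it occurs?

Subtracting baseflow gives direct-runoff ordinates: 0.0, 1.6, 5.9, 13.0, 20.5, 26.9, 15.1, 8.5, 4.7, 0.0 cfs.
The maximum is 26.9 cfs, occurring at the reading for t = 10:30.

Q_p = 26.9 cfs at t = 10:30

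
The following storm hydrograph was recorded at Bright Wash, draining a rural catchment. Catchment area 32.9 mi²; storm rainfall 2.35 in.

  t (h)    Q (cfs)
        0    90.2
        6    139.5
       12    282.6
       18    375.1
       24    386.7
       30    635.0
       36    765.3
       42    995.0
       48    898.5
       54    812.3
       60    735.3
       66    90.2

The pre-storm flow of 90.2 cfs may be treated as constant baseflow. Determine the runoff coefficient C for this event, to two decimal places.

ΣQ_DR = 5123 cfs; V = ΣQ_DR·Δt = 1.107 × 10^8 ft³.
Runoff depth d = V / A = 1.448 in.
C = d / P = 1.448 / 2.35 = 0.62.

C ≈ 0.62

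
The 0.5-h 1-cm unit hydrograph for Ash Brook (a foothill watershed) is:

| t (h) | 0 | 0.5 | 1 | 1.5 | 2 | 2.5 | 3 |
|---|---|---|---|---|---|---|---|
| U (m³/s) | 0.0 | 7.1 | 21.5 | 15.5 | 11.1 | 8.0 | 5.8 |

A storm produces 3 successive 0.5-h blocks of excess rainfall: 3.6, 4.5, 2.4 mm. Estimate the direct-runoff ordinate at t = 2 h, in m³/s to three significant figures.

By discrete convolution, Q_j = Σ (P_i / 10 mm) · U_{j−i}.
At t = 2 h (j=4): Q = (3.6/10)·11.1 + (4.5/10)·15.5 + (2.4/10)·21.5 = 16.1 m³/s.

Q ≈ 16.1 m³/s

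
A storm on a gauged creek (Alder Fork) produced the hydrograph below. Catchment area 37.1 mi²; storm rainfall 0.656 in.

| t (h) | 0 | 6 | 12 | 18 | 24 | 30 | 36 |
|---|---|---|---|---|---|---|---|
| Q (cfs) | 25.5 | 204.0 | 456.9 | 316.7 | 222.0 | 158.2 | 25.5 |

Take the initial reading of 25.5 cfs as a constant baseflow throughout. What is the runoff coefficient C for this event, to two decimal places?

ΣQ_DR = 1230 cfs; V = ΣQ_DR·Δt = 2.657 × 10^7 ft³.
Runoff depth d = V / A = 0.3083 in.
C = d / P = 0.3083 / 0.656 = 0.47.

C ≈ 0.47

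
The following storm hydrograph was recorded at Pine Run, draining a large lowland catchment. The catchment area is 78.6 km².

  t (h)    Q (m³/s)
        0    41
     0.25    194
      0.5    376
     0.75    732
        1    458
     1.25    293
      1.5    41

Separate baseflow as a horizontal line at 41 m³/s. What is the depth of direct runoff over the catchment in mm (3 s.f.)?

d ≈ 21.2 mm

Direct runoff: 0.0, 153.0, 335.0, 691.0, 417.0, 252.0, 0.0 m³/s; ΣQ_DR = 1848 m³/s.
V = ΣQ_DR · Δt = 1848 × 900 s = 1.663 × 10^6 m³.
Over A = 78.6 km², depth = V / A = 21.2 mm.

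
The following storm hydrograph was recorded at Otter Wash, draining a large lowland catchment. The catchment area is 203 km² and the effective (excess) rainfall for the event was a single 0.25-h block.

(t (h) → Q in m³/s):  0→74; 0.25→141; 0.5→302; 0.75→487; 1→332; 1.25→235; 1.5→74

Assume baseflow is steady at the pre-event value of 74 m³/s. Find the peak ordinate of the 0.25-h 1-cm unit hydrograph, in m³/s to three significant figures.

U_p ≈ 827 m³/s

Direct runoff: 0.0, 67.0, 228.0, 413.0, 258.0, 161.0, 0.0 m³/s; ΣQ_DR = 1127 m³/s, peak = 413.0 m³/s.
Runoff depth d = ΣQ_DR·Δt / A = 1127 × 900 / (203 km²) = 4.997 mm.
The 1-cm UH is the DRH scaled by (10 mm)/d, so U_p = 413.0 × 10/4.997 = 827 m³/s.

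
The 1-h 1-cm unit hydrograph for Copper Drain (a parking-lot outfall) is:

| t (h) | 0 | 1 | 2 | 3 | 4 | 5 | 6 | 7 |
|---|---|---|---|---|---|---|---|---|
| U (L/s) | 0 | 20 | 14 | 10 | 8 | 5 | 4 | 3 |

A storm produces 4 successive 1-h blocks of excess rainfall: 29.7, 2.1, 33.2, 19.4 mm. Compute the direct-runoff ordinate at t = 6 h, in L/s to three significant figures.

By discrete convolution, Q_j = Σ (P_i / 10 mm) · U_{j−i}.
At t = 6 h (j=6): Q = (29.7/10)·4 + (2.1/10)·5 + (33.2/10)·8 + (19.4/10)·10 = 58.9 L/s.

Q ≈ 58.9 L/s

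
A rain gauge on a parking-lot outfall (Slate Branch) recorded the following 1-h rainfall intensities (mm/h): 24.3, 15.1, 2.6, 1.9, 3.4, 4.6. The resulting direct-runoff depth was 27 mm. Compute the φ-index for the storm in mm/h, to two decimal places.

φ ≈ 6.20 mm/h

Only the 2 blocks with intensity above φ contribute runoff: 24.3, 15.1 mm/h.
Σ(I−φ)·Δt = d  ⇒  (24.3+15.1 − 2φ)·1 = 27
φ = (39.40 − 27/1) / 2 = 6.20 mm/h.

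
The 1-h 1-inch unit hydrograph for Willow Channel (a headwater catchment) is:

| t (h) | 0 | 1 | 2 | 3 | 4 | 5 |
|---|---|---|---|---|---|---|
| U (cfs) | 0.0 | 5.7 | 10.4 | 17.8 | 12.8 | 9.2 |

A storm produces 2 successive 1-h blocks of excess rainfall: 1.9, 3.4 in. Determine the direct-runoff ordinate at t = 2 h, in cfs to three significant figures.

Q ≈ 39.1 cfs

By discrete convolution, Q_j = Σ (P_i / 1 in) · U_{j−i}.
At t = 2 h (j=2): Q = (1.9/1)·10.4 + (3.4/1)·5.7 = 39.1 cfs.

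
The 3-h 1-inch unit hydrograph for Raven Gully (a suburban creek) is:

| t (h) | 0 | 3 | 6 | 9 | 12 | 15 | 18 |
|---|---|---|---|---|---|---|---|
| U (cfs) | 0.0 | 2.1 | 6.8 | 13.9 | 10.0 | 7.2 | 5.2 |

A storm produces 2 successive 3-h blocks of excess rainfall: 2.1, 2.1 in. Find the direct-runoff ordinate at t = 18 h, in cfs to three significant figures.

Q ≈ 26.0 cfs

By discrete convolution, Q_j = Σ (P_i / 1 in) · U_{j−i}.
At t = 18 h (j=6): Q = (2.1/1)·5.2 + (2.1/1)·7.2 = 26.0 cfs.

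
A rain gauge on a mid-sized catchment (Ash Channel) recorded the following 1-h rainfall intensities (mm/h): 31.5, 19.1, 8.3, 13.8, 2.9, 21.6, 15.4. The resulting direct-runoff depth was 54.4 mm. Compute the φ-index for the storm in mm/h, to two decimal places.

Only the 5 blocks with intensity above φ contribute runoff: 31.5, 19.1, 13.8, 21.6, 15.4 mm/h.
Σ(I−φ)·Δt = d  ⇒  (31.5+19.1+13.8+21.6+15.4 − 5φ)·1 = 54.4
φ = (101.4 − 54.4/1) / 5 = 9.40 mm/h.

φ ≈ 9.40 mm/h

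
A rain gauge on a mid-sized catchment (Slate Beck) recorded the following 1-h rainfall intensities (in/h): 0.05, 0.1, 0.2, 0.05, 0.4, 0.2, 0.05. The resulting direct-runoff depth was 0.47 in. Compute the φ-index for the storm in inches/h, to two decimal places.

Only the 3 blocks with intensity above φ contribute runoff: 0.2, 0.4, 0.2 in/h.
Σ(I−φ)·Δt = d  ⇒  (0.2+0.4+0.2 − 3φ)·1 = 0.47
φ = (0.8000 − 0.47/1) / 3 = 0.11 in/h.

φ ≈ 0.11 in/h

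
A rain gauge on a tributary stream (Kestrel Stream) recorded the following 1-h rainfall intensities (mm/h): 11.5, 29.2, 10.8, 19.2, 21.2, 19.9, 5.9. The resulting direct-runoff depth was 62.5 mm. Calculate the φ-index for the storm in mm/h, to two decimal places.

Only the 6 blocks with intensity above φ contribute runoff: 11.5, 29.2, 10.8, 19.2, 21.2, 19.9 mm/h.
Σ(I−φ)·Δt = d  ⇒  (11.5+29.2+10.8+19.2+21.2+19.9 − 6φ)·1 = 62.5
φ = (111.8 − 62.5/1) / 6 = 8.22 mm/h.

φ ≈ 8.22 mm/h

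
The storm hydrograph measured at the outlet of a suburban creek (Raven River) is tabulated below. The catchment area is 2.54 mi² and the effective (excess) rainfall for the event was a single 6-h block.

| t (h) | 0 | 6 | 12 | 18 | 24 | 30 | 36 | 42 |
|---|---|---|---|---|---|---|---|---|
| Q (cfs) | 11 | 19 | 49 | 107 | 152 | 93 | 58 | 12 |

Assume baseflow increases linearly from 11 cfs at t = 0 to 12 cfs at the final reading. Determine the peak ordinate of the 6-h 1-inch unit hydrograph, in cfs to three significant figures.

U_p ≈ 93.8 cfs

Direct runoff: 0.00, 7.86, 37.71, 95.57, 140.43, 81.29, 46.14, 0.00 cfs; ΣQ_DR = 409.0 cfs, peak = 140.43 cfs.
Runoff depth d = ΣQ_DR·Δt / A = 409.0 × 21600 / (2.54 mi²) = 1.497 in.
The 1-inch UH is the DRH scaled by (1 in)/d, so U_p = 140.43 × 1/1.497 = 93.8 cfs.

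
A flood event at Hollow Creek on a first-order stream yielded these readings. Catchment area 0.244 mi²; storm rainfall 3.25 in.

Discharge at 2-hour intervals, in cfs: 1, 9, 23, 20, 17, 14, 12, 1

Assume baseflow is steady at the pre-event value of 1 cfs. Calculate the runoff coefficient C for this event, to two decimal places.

C ≈ 0.35

ΣQ_DR = 89.00 cfs; V = ΣQ_DR·Δt = 6.408 × 10^5 ft³.
Runoff depth d = V / A = 1.130 in.
C = d / P = 1.130 / 3.25 = 0.35.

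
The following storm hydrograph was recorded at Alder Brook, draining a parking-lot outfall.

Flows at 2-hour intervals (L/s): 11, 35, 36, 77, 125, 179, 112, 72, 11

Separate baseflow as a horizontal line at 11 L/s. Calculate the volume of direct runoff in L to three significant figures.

Direct-runoff ordinates (Q − Q_b): 0.0, 24.0, 25.0, 66.0, 114.0, 168.0, 101.0, 61.0, 0.0 L/s.
ΣQ_DR = 559.0 L/s.
With Δt = 2 h = 7200 s, V = ΣQ_DR · Δt = 559.0 × 7200 = 4.02 × 10^6 L.

V ≈ 4.02 × 10^6 L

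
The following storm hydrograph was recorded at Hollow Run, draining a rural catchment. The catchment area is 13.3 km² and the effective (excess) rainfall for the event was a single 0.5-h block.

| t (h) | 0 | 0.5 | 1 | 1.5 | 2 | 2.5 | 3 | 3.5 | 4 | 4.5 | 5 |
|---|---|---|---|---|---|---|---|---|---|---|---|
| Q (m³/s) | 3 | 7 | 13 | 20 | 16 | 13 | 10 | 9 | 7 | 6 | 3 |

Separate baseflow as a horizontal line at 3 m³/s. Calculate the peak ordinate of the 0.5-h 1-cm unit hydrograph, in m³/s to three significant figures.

Direct runoff: 0.0, 4.0, 10.0, 17.0, 13.0, 10.0, 7.0, 6.0, 4.0, 3.0, 0.0 m³/s; ΣQ_DR = 74.00 m³/s, peak = 17.0 m³/s.
Runoff depth d = ΣQ_DR·Δt / A = 74.00 × 1800 / (13.3 km²) = 10.02 mm.
The 1-cm UH is the DRH scaled by (10 mm)/d, so U_p = 17.0 × 10/10.02 = 17.0 m³/s.

U_p ≈ 17.0 m³/s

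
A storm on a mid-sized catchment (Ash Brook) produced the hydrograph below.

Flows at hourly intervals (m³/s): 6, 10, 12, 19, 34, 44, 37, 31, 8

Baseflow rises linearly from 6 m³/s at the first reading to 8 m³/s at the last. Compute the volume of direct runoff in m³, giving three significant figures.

Direct-runoff ordinates (Q − Q_b): 0.00, 3.75, 5.50, 12.25, 27.00, 36.75, 29.50, 23.25, 0.00 m³/s.
ΣQ_DR = 138.0 m³/s.
With Δt = 1 h = 3600 s, V = ΣQ_DR · Δt = 138.0 × 3600 = 4.97 × 10^5 m³.

V ≈ 4.97 × 10^5 m³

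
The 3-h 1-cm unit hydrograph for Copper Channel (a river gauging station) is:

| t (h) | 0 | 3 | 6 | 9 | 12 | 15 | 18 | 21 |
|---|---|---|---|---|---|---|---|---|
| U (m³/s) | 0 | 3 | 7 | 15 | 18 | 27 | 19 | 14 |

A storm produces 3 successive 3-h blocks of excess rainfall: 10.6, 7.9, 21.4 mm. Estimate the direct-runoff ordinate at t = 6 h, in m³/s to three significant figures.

By discrete convolution, Q_j = Σ (P_i / 10 mm) · U_{j−i}.
At t = 6 h (j=2): Q = (10.6/10)·7 + (7.9/10)·3 + (21.4/10)·0 = 9.79 m³/s.

Q ≈ 9.79 m³/s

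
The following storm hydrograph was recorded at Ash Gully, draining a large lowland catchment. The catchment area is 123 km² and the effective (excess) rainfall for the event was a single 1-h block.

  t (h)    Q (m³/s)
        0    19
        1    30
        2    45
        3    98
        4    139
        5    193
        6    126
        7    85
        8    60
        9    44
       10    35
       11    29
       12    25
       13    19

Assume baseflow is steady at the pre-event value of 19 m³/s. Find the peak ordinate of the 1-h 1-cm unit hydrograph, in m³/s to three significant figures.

U_p ≈ 87.3 m³/s

Direct runoff: 0.0, 11.0, 26.0, 79.0, 120.0, 174.0, 107.0, 66.0, 41.0, 25.0, 16.0, 10.0, 6.0, 0.0 m³/s; ΣQ_DR = 681.0 m³/s, peak = 174.0 m³/s.
Runoff depth d = ΣQ_DR·Δt / A = 681.0 × 3600 / (123 km²) = 19.93 mm.
The 1-cm UH is the DRH scaled by (10 mm)/d, so U_p = 174.0 × 10/19.93 = 87.3 m³/s.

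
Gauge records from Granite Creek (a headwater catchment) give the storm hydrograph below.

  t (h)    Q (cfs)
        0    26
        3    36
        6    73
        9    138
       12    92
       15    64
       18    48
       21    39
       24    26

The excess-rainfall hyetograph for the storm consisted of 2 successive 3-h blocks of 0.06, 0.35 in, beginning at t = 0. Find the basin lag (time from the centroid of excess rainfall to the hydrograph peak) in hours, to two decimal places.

Centroid of excess rainfall: t_c = Σ P_i·t̄_i / ΣP_i = 4.0610 h (block centres at 1.5, 4.5 h).
Hydrograph peak occurs at t = 9 h, so basin lag t_L = 9 − 4.0610 = 4.94 h.

t_L ≈ 4.94 h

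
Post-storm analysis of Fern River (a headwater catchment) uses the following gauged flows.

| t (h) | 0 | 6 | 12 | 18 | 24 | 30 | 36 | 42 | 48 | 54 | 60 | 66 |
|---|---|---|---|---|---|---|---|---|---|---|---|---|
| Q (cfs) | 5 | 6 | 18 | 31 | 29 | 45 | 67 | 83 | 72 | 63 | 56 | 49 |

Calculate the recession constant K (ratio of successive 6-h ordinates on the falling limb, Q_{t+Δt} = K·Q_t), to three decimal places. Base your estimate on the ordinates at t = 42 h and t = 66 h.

Using the recession-limb readings at t = 42 h and t = 66 h: Q falls from 83 to 49 cfs over 4 intervals.
K = (Q₂/Q₁)^(1/4) = (49/83)^(1/4) = 0.877.

K ≈ 0.877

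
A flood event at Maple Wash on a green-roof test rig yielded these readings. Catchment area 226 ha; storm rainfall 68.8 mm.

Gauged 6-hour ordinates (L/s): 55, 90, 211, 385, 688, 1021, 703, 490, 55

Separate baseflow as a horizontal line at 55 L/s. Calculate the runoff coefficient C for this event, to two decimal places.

ΣQ_DR = 3203 L/s; V = ΣQ_DR·Δt = 6.918 × 10^7 L.
Runoff depth d = V / A = 30.61 mm.
C = d / P = 30.61 / 68.8 = 0.44.

C ≈ 0.44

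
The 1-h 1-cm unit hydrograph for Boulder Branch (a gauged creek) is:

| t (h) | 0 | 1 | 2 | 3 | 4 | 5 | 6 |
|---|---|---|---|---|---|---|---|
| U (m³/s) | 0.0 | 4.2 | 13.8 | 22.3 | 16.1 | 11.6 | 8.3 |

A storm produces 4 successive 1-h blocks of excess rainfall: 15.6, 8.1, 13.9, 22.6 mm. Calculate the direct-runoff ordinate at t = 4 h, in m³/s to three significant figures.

Q ≈ 71.9 m³/s

By discrete convolution, Q_j = Σ (P_i / 10 mm) · U_{j−i}.
At t = 4 h (j=4): Q = (15.6/10)·16.1 + (8.1/10)·22.3 + (13.9/10)·13.8 + (22.6/10)·4.2 = 71.9 m³/s.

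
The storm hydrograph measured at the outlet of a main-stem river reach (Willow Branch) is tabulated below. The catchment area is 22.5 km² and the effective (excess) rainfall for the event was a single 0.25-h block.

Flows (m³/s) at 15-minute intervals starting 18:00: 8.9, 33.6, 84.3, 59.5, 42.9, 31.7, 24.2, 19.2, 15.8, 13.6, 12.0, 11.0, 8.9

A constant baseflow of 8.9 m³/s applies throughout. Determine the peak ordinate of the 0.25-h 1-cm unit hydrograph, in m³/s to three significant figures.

Direct runoff: 0.0, 24.7, 75.4, 50.6, 34.0, 22.8, 15.3, 10.3, 6.9, 4.7, 3.1, 2.1, 0.0 m³/s; ΣQ_DR = 249.9 m³/s, peak = 75.4 m³/s.
Runoff depth d = ΣQ_DR·Δt / A = 249.9 × 900 / (22.5 km²) = 9.996 mm.
The 1-cm UH is the DRH scaled by (10 mm)/d, so U_p = 75.4 × 10/9.996 = 75.4 m³/s.

U_p ≈ 75.4 m³/s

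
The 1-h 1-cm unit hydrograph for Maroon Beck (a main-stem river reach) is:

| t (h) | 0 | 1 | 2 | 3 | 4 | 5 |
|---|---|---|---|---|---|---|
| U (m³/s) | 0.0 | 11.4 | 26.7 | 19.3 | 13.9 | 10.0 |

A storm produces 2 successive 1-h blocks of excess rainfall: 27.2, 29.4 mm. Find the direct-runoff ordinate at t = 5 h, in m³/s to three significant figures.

Q ≈ 68.1 m³/s

By discrete convolution, Q_j = Σ (P_i / 10 mm) · U_{j−i}.
At t = 5 h (j=5): Q = (27.2/10)·10.0 + (29.4/10)·13.9 = 68.1 m³/s.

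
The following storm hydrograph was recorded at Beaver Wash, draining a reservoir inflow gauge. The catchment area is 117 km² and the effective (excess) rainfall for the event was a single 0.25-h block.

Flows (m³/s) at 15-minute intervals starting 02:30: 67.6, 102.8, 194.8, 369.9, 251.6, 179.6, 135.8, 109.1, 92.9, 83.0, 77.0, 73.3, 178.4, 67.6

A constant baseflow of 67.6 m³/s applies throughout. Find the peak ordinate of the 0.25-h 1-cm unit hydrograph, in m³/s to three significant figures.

Direct runoff: 0.0, 35.2, 127.2, 302.3, 184.0, 112.0, 68.2, 41.5, 25.3, 15.4, 9.4, 5.7, 110.8, 0.0 m³/s; ΣQ_DR = 1037 m³/s, peak = 302.3 m³/s.
Runoff depth d = ΣQ_DR·Δt / A = 1037 × 900 / (117 km²) = 7.977 mm.
The 1-cm UH is the DRH scaled by (10 mm)/d, so U_p = 302.3 × 10/7.977 = 379 m³/s.

U_p ≈ 379 m³/s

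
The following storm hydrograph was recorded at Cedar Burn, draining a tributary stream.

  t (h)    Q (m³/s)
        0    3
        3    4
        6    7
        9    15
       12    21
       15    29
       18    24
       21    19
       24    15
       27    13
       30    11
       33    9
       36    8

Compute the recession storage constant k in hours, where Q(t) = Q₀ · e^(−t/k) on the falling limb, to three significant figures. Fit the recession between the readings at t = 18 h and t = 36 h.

k ≈ 16.4 h

On the falling limb, Q drops from 24 to 8 m³/s between t = 18 h and t = 36 h (Δt = 18 h).
k = −Δt / ln(Q₂/Q₁) = −18 / ln(8/24) = 16.4 h.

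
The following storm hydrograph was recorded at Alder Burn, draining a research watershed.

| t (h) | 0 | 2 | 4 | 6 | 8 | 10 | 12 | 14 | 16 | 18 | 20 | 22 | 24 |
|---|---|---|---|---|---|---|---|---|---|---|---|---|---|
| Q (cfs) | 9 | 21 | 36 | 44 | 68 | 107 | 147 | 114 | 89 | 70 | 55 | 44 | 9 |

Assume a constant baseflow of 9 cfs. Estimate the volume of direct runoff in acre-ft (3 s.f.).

V ≈ 115 acre-ft

Direct-runoff ordinates (Q − Q_b): 0.0, 12.0, 27.0, 35.0, 59.0, 98.0, 138.0, 105.0, 80.0, 61.0, 46.0, 35.0, 0.0 cfs.
ΣQ_DR = 696.0 cfs.
With Δt = 2 h = 7200 s, V = ΣQ_DR · Δt = 696.0 × 7200 = 5.01 × 10^6 ft³ = 115 acre-ft.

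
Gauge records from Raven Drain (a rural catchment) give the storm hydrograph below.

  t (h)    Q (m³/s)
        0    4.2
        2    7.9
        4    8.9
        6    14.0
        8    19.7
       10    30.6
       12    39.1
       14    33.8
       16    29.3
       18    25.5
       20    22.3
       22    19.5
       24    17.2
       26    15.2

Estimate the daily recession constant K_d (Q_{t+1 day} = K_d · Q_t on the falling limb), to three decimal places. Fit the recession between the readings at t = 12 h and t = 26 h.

Between t = 12 h and t = 26 h the flow falls from 39.1 to 15.2 m³/s over 7×2 h = 14 h.
Per-interval ratio K = (15.2/39.1)^(1/7) = 0.8737; K_d = K^(24/2) = 0.198.

K_d ≈ 0.198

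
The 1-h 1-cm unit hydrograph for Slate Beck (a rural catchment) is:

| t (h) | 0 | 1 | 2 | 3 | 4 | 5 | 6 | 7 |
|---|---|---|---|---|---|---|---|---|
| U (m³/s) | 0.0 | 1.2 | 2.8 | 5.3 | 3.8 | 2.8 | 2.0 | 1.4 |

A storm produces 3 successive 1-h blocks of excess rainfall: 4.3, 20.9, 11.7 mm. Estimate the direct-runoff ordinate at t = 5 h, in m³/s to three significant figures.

Q ≈ 15.3 m³/s

By discrete convolution, Q_j = Σ (P_i / 10 mm) · U_{j−i}.
At t = 5 h (j=5): Q = (4.3/10)·2.8 + (20.9/10)·3.8 + (11.7/10)·5.3 = 15.3 m³/s.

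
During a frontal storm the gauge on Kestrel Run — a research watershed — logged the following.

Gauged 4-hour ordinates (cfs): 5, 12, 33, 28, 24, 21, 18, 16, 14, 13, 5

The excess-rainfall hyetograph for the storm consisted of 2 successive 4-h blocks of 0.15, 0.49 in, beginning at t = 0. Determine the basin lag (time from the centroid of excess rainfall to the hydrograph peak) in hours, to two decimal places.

Centroid of excess rainfall: t_c = Σ P_i·t̄_i / ΣP_i = 5.0625 h (block centres at 2, 6 h).
Hydrograph peak occurs at t = 8 h, so basin lag t_L = 8 − 5.0625 = 2.94 h.

t_L ≈ 2.94 h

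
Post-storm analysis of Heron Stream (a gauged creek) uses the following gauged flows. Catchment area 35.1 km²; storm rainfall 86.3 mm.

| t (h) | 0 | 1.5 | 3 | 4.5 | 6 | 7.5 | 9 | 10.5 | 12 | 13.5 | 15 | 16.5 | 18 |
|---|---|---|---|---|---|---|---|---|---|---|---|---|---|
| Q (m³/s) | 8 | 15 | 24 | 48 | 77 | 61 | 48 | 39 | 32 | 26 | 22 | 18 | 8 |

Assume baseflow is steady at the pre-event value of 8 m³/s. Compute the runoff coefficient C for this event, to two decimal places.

C ≈ 0.57

ΣQ_DR = 322.0 m³/s; V = ΣQ_DR·Δt = 1.739 × 10^6 m³.
Runoff depth d = V / A = 49.54 mm.
C = d / P = 49.54 / 86.3 = 0.57.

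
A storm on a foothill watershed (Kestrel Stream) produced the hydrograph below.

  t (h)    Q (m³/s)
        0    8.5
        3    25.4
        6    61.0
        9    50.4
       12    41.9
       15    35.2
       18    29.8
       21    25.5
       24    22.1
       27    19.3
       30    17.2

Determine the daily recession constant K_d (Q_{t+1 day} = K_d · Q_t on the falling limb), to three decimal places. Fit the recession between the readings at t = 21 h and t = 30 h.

K_d ≈ 0.350

Between t = 21 h and t = 30 h the flow falls from 25.5 to 17.2 m³/s over 3×3 h = 9 h.
Per-interval ratio K = (17.2/25.5)^(1/3) = 0.8770; K_d = K^(24/3) = 0.350.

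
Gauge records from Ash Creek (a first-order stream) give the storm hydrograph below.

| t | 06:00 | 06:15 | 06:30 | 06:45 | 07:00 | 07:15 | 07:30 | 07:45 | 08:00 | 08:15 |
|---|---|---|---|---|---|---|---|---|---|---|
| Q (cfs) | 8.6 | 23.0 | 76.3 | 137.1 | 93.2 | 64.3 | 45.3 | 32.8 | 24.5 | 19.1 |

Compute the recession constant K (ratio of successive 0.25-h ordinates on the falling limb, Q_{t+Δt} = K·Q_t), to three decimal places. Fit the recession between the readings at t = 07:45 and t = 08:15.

Using the recession-limb readings at t = 07:45 and t = 08:15: Q falls from 32.8 to 19.1 cfs over 2 intervals.
K = (Q₂/Q₁)^(1/2) = (19.1/32.8)^(1/2) = 0.763.

K ≈ 0.763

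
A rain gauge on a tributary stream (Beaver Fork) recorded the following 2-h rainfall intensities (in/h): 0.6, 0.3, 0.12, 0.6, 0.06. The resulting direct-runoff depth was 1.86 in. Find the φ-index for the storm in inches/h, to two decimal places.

φ ≈ 0.19 in/h

Only the 3 blocks with intensity above φ contribute runoff: 0.6, 0.3, 0.6 in/h.
Σ(I−φ)·Δt = d  ⇒  (0.6+0.3+0.6 − 3φ)·2 = 1.86
φ = (1.500 − 1.86/2) / 3 = 0.19 in/h.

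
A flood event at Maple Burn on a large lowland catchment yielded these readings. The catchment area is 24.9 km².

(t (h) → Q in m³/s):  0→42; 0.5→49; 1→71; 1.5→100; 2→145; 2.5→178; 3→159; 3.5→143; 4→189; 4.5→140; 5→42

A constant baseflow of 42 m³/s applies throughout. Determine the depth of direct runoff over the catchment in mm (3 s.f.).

Direct runoff: 0.0, 7.0, 29.0, 58.0, 103.0, 136.0, 117.0, 101.0, 147.0, 98.0, 0.0 m³/s; ΣQ_DR = 796.0 m³/s.
V = ΣQ_DR · Δt = 796.0 × 1800 s = 1.433 × 10^6 m³.
Over A = 24.9 km², depth = V / A = 57.5 mm.

d ≈ 57.5 mm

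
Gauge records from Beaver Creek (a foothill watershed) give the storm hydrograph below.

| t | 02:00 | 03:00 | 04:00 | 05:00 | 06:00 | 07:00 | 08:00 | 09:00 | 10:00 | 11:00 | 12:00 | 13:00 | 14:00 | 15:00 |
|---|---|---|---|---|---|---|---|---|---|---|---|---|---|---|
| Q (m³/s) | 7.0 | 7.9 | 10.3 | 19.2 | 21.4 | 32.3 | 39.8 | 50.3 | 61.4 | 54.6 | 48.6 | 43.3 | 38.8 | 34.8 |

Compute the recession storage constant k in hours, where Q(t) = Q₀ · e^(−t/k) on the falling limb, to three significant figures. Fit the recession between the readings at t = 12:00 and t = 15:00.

k ≈ 8.98 h

On the falling limb, Q drops from 48.6 to 34.8 m³/s between t = 12:00 and t = 15:00 (Δt = 3 h).
k = −Δt / ln(Q₂/Q₁) = −3 / ln(34.8/48.6) = 8.98 h.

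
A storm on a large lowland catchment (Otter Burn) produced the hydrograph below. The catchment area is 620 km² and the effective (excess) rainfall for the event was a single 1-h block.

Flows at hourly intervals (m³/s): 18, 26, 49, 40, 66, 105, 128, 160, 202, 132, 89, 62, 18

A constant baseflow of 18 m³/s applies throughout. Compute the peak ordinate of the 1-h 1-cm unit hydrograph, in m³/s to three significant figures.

Direct runoff: 0.0, 8.0, 31.0, 22.0, 48.0, 87.0, 110.0, 142.0, 184.0, 114.0, 71.0, 44.0, 0.0 m³/s; ΣQ_DR = 861.0 m³/s, peak = 184.0 m³/s.
Runoff depth d = ΣQ_DR·Δt / A = 861.0 × 3600 / (620 km²) = 4.999 mm.
The 1-cm UH is the DRH scaled by (10 mm)/d, so U_p = 184.0 × 10/4.999 = 368 m³/s.

U_p ≈ 368 m³/s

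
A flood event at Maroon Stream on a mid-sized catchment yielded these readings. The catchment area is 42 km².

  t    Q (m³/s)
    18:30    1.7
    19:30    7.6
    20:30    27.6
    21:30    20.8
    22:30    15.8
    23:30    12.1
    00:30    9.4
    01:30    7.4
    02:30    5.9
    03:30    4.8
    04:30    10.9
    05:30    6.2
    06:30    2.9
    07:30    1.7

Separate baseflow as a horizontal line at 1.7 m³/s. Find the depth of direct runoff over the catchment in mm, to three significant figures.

d ≈ 9.51 mm

Direct runoff: 0.0, 5.9, 25.9, 19.1, 14.1, 10.4, 7.7, 5.7, 4.2, 3.1, 9.2, 4.5, 1.2, 0.0 m³/s; ΣQ_DR = 111.0 m³/s.
V = ΣQ_DR · Δt = 111.0 × 3600 s = 3.996 × 10^5 m³.
Over A = 42 km², depth = V / A = 9.51 mm.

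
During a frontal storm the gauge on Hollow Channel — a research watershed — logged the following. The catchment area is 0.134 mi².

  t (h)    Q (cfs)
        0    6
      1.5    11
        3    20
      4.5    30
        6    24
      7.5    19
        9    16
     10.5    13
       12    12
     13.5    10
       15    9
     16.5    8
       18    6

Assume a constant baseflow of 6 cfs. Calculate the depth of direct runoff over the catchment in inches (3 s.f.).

d ≈ 1.84 in

Direct runoff: 0.0, 5.0, 14.0, 24.0, 18.0, 13.0, 10.0, 7.0, 6.0, 4.0, 3.0, 2.0, 0.0 cfs; ΣQ_DR = 106.0 cfs.
V = ΣQ_DR · Δt = 106.0 × 5400 s = 5.724 × 10^5 ft³.
Over A = 0.134 mi², depth = V / A = 1.84 in.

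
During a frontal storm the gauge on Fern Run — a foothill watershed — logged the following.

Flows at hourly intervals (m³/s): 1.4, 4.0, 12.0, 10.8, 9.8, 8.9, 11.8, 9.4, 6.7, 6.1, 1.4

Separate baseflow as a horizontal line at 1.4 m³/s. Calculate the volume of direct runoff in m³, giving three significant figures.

V ≈ 2.41 × 10^5 m³

Direct-runoff ordinates (Q − Q_b): 0.0, 2.6, 10.6, 9.4, 8.4, 7.5, 10.4, 8.0, 5.3, 4.7, 0.0 m³/s.
ΣQ_DR = 66.90 m³/s.
With Δt = 1 h = 3600 s, V = ΣQ_DR · Δt = 66.90 × 3600 = 2.41 × 10^5 m³.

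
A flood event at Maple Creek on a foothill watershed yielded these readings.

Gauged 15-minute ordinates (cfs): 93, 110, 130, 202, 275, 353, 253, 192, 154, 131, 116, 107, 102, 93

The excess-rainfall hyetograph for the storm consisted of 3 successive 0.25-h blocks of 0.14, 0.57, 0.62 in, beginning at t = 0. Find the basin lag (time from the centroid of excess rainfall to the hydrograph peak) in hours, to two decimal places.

Centroid of excess rainfall: t_c = Σ P_i·t̄_i / ΣP_i = 0.4652 h (block centres at 0.125, 0.375, 0.625 h).
Hydrograph peak occurs at t = 1.25 h, so basin lag t_L = 1.25 − 0.4652 = 0.78 h.

t_L ≈ 0.78 h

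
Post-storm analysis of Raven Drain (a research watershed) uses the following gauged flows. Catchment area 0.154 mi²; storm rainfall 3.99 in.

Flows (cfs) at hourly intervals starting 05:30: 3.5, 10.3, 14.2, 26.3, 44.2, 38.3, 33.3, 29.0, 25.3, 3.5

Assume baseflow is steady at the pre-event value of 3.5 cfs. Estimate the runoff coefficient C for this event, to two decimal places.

ΣQ_DR = 192.9 cfs; V = ΣQ_DR·Δt = 6.944 × 10^5 ft³.
Runoff depth d = V / A = 1.941 in.
C = d / P = 1.941 / 3.99 = 0.49.

C ≈ 0.49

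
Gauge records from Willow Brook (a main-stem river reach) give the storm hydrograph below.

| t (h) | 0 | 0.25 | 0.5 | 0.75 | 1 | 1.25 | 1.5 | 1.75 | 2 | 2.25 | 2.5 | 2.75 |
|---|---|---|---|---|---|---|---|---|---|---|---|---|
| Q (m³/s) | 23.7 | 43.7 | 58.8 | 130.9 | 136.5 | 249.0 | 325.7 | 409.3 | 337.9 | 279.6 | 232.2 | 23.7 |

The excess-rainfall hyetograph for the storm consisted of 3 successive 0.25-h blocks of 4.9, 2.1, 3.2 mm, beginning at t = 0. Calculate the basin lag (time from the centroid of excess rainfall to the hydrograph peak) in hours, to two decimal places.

t_L ≈ 1.42 h

Centroid of excess rainfall: t_c = Σ P_i·t̄_i / ΣP_i = 0.3333 h (block centres at 0.125, 0.375, 0.625 h).
Hydrograph peak occurs at t = 1.75 h, so basin lag t_L = 1.75 − 0.3333 = 1.42 h.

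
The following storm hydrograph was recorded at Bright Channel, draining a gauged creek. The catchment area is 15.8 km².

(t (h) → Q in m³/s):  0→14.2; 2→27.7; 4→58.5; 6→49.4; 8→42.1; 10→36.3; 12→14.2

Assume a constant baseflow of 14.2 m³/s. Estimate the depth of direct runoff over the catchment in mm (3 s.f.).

Direct runoff: 0.0, 13.5, 44.3, 35.2, 27.9, 22.1, 0.0 m³/s; ΣQ_DR = 143.0 m³/s.
V = ΣQ_DR · Δt = 143.0 × 7200 s = 1.030 × 10^6 m³.
Over A = 15.8 km², depth = V / A = 65.2 mm.

d ≈ 65.2 mm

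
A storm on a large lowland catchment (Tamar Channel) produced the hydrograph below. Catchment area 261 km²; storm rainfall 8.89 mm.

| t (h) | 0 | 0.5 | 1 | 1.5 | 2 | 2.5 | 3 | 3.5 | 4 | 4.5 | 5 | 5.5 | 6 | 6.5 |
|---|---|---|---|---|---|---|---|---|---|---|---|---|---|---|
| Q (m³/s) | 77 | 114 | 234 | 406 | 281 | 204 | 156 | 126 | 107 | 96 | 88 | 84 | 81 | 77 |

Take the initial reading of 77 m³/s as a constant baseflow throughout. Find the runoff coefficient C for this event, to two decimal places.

C ≈ 0.82

ΣQ_DR = 1053 m³/s; V = ΣQ_DR·Δt = 1.895 × 10^6 m³.
Runoff depth d = V / A = 7.262 mm.
C = d / P = 7.262 / 8.89 = 0.82.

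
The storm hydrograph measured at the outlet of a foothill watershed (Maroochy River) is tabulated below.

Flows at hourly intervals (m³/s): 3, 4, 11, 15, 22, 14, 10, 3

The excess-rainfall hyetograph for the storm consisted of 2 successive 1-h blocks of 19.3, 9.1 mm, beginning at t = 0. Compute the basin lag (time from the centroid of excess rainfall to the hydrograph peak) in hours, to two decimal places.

t_L ≈ 3.18 h

Centroid of excess rainfall: t_c = Σ P_i·t̄_i / ΣP_i = 0.8204 h (block centres at 0.5, 1.5 h).
Hydrograph peak occurs at t = 4 h, so basin lag t_L = 4 − 0.8204 = 3.18 h.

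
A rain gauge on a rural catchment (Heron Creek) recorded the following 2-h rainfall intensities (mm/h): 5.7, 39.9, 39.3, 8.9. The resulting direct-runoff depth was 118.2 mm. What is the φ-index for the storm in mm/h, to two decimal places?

φ ≈ 10.05 mm/h

Only the 2 blocks with intensity above φ contribute runoff: 39.9, 39.3 mm/h.
Σ(I−φ)·Δt = d  ⇒  (39.9+39.3 − 2φ)·2 = 118.2
φ = (79.20 − 118.2/2) / 2 = 10.05 mm/h.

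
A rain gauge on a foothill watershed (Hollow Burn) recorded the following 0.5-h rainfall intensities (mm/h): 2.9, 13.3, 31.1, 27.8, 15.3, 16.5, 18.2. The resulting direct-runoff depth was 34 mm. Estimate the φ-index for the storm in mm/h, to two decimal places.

Only the 6 blocks with intensity above φ contribute runoff: 13.3, 31.1, 27.8, 15.3, 16.5, 18.2 mm/h.
Σ(I−φ)·Δt = d  ⇒  (13.3+31.1+27.8+15.3+16.5+18.2 − 6φ)·0.5 = 34
φ = (122.2 − 34/0.5) / 6 = 9.03 mm/h.

φ ≈ 9.03 mm/h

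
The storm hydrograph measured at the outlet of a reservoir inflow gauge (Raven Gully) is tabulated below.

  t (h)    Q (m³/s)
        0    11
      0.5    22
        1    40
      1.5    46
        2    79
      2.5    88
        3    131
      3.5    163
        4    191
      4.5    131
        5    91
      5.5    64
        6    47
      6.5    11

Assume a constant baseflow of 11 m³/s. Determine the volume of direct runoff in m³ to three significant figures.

V ≈ 1.73 × 10^6 m³

Direct-runoff ordinates (Q − Q_b): 0.0, 11.0, 29.0, 35.0, 68.0, 77.0, 120.0, 152.0, 180.0, 120.0, 80.0, 53.0, 36.0, 0.0 m³/s.
ΣQ_DR = 961.0 m³/s.
With Δt = 0.5 h = 1800 s, V = ΣQ_DR · Δt = 961.0 × 1800 = 1.73 × 10^6 m³.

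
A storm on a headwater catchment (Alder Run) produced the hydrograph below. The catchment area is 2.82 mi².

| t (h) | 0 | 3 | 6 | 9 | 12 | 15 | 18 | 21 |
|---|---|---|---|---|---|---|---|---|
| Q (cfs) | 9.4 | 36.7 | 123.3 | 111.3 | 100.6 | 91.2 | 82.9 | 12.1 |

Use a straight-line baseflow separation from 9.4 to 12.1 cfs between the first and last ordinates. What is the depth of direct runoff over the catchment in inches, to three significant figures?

Direct runoff: 0.00, 26.91, 113.13, 100.74, 89.66, 79.87, 71.19, 0.00 cfs; ΣQ_DR = 481.5 cfs.
V = ΣQ_DR · Δt = 481.5 × 10800 s = 5.200 × 10^6 ft³.
Over A = 2.82 mi², depth = V / A = 0.794 in.

d ≈ 0.794 in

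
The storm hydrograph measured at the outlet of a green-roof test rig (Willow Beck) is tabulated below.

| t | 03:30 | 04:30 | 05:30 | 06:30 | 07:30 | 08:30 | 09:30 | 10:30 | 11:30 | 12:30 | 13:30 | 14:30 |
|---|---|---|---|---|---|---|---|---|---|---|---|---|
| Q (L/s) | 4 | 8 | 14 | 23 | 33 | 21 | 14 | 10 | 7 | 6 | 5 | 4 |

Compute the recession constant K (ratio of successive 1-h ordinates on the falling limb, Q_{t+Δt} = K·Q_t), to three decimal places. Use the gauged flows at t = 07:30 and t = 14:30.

Using the recession-limb readings at t = 07:30 and t = 14:30: Q falls from 33 to 4 L/s over 7 intervals.
K = (Q₂/Q₁)^(1/7) = (4/33)^(1/7) = 0.740.

K ≈ 0.740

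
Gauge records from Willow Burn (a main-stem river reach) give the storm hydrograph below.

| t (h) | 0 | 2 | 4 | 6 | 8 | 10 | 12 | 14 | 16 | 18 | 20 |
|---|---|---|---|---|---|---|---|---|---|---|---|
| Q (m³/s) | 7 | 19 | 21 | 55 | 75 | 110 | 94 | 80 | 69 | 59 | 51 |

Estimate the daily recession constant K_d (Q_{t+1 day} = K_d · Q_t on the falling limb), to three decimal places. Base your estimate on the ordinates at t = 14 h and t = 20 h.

Between t = 14 h and t = 20 h the flow falls from 80 to 51 m³/s over 3×2 h = 6 h.
Per-interval ratio K = (51/80)^(1/3) = 0.8607; K_d = K^(24/2) = 0.165.

K_d ≈ 0.165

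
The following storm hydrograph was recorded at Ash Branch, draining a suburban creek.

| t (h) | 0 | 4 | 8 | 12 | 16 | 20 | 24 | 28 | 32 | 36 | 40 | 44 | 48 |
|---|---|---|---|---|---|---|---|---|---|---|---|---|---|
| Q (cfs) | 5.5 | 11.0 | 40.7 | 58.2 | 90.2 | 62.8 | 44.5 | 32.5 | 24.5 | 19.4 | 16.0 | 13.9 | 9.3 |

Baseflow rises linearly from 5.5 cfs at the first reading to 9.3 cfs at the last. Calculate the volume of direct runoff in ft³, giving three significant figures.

V ≈ 4.79 × 10^6 ft³

Direct-runoff ordinates (Q − Q_b): 0.00, 5.18, 34.57, 51.75, 83.43, 55.72, 37.10, 24.78, 16.47, 11.05, 7.33, 4.92, 0.00 cfs.
ΣQ_DR = 332.3 cfs.
With Δt = 4 h = 14400 s, V = ΣQ_DR · Δt = 332.3 × 14400 = 4.79 × 10^6 ft³.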